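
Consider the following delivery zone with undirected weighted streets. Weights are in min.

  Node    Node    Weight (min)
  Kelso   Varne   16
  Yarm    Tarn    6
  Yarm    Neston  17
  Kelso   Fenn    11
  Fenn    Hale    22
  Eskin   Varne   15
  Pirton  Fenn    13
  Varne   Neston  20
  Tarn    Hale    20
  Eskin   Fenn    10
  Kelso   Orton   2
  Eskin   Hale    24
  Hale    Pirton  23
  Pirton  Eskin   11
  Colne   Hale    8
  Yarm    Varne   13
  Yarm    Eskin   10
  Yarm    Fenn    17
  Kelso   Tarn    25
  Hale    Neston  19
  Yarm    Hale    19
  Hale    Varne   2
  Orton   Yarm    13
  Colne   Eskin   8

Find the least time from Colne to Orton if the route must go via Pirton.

Shortest Colne→Pirton: Colne → Eskin → Pirton = 19
Best Pirton to Orton: Pirton → Fenn → Kelso → Orton costing 26
Total via Pirton: 19 + 26 = 45 min.

45 min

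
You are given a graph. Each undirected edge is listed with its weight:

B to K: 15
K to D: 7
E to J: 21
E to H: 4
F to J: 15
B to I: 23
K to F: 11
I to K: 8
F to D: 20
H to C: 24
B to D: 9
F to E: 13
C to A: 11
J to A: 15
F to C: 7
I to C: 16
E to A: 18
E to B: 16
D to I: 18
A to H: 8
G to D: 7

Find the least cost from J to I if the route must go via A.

Best J to A: J → A costing 15
Shortest A→I: A → C → I = 27
Total via A: 15 + 27 = 42.

42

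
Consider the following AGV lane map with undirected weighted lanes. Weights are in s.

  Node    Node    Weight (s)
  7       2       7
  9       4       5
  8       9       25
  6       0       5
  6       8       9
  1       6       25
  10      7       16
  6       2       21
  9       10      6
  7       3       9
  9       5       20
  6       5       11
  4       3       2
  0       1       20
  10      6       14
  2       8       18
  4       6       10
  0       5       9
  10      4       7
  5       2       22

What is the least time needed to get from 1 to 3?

Compare a few routes:
1 - 6 - 10 - 4 - 3: 25+14+7+2 = 48
1 - 0 - 6 - 10 - 4 - 3: 20+5+14+7+2 = 48
1 - 6 - 4 - 3: 25+10+2 = 37
Cheapest is 1 - 6 - 4 - 3 at 37 s.

37 s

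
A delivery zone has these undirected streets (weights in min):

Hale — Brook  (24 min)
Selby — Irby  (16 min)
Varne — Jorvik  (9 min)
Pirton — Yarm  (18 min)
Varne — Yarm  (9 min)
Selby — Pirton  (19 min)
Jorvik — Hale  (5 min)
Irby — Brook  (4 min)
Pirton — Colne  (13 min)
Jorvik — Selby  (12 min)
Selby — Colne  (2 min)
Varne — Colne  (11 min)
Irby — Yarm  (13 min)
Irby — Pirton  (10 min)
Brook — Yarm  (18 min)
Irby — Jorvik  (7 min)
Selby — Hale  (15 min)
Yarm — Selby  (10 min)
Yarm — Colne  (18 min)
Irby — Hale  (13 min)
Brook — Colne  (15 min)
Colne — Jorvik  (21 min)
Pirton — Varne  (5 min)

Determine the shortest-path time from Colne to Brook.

Shortest distances from Colne:
Colne: 0
Selby: 2  (via Colne)
Varne: 11  (via Colne)
Yarm: 12  (via Selby)
Pirton: 13  (via Colne)
Jorvik: 14  (via Selby)
Brook: 15  (via Colne)
Shortest route: Colne–Brook = 15 min.

15 min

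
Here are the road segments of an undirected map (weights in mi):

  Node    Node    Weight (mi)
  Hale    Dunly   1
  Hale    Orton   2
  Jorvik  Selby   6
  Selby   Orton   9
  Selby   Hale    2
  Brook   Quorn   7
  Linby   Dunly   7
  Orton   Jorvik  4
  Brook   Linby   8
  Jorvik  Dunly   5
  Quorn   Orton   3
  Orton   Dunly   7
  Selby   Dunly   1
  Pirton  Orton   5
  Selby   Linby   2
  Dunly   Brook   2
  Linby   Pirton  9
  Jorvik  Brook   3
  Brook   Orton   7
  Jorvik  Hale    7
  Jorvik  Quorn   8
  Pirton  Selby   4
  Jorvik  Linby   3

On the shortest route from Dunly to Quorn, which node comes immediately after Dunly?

Hale

Enumerating some paths:
Dunly–Selby–Hale–Orton–Quorn: 1+2+2+3 = 8
Dunly–Hale–Orton–Quorn: 1+2+3 = 6
Dunly–Brook–Quorn: 2+7 = 9
The minimum is 6 mi via Dunly–Hale–Orton–Quorn.
So from Dunly the first move is to Hale.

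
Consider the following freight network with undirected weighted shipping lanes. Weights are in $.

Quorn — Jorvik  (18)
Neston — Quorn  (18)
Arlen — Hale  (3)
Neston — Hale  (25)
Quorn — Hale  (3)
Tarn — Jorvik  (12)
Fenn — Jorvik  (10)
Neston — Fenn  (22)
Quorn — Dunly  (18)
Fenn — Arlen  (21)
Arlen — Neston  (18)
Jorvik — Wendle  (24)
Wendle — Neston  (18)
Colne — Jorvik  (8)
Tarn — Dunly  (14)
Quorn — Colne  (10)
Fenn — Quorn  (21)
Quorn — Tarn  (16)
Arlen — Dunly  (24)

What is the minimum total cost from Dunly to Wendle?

$50

Settle nodes by increasing distance from Dunly:
Dunly: 0
Tarn: 14  (via Dunly)
Quorn: 18  (via Dunly)
Hale: 21  (via Quorn)
Arlen: 24  (via Dunly)
Jorvik: 26  (via Tarn)
Colne: 28  (via Quorn)
Neston: 36  (via Quorn)
Fenn: 36  (via Jorvik)
Wendle: 50  (via Jorvik)
Shortest route: Dunly → Tarn → Jorvik → Wendle = $50.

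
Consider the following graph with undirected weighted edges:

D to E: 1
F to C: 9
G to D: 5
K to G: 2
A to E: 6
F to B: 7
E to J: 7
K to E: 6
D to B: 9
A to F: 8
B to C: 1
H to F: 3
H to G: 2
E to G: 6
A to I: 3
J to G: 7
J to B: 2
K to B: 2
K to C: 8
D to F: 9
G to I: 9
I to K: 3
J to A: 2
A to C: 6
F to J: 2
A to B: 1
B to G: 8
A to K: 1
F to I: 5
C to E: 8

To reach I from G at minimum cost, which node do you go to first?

Compare a few routes:
G → K → A → I: 2+1+3 = 6
G → K → I: 2+3 = 5
The minimum is 5 via G → K → I.
So from G the first move is to K.

K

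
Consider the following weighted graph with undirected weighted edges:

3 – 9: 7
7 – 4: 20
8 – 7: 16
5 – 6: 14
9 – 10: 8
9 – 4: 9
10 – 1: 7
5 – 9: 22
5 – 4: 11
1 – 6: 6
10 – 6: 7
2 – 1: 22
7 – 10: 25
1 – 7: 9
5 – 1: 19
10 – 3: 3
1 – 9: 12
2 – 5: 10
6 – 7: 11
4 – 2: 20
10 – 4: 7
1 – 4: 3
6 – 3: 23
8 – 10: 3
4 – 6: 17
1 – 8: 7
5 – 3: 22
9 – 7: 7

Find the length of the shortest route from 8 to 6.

10

Enumerating some paths:
8 - 10 - 1 - 6: 3+7+6 = 16
8 - 10 - 6: 3+7 = 10
8 - 1 - 6: 7+6 = 13
Cheapest is 8 - 10 - 6 at 10.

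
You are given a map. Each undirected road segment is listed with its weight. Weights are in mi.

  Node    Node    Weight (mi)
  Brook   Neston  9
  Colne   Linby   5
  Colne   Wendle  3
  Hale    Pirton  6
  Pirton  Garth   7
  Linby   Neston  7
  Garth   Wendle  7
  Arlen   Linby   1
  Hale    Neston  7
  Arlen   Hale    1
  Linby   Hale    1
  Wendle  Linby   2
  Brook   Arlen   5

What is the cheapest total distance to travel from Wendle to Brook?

Compare a few routes:
Wendle → Linby → Hale → Arlen → Brook: 2+1+1+5 = 9
Wendle → Linby → Arlen → Brook: 2+1+5 = 8
Cheapest is Wendle → Linby → Arlen → Brook at 8 mi.

8 mi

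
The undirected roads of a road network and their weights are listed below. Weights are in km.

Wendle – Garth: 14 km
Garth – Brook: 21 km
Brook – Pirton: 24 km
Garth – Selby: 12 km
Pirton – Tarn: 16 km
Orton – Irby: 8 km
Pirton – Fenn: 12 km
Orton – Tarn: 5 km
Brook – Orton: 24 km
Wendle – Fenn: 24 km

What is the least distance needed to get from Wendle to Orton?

Settle nodes by increasing distance from Wendle:
Wendle: 0
Garth: 14  (via Wendle)
Fenn: 24  (via Wendle)
Selby: 26  (via Garth)
Brook: 35  (via Garth)
Pirton: 36  (via Fenn)
Tarn: 52  (via Pirton)
Orton: 57  (via Tarn)
Shortest route: Wendle–Fenn–Pirton–Tarn–Orton = 57 km.

57 km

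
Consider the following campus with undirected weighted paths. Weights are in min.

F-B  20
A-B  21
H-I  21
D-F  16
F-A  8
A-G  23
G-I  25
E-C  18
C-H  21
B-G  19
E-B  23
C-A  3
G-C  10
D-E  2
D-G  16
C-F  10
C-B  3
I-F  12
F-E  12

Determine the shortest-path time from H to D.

Enumerating some paths:
H → C → E → D: 21+18+2 = 41
H → C → F → E → D: 21+10+12+2 = 45
Cheapest is H → C → E → D at 41 min.

41 min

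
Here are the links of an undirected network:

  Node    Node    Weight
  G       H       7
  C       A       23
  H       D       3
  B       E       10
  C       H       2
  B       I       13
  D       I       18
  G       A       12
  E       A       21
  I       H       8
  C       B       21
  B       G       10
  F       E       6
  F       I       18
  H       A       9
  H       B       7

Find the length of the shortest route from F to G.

26

Running Dijkstra from F:
F: 0
E: 6  (via F)
B: 16  (via E)
I: 18  (via F)
H: 23  (via B)
C: 25  (via H)
D: 26  (via H)
G: 26  (via B)
Shortest route: F → E → B → G = 26.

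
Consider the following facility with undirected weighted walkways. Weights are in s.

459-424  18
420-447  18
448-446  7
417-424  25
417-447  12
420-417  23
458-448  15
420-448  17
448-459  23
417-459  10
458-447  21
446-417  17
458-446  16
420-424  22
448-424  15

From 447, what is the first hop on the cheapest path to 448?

Compare a few routes:
447–417–446–448: 12+17+7 = 36
447–458–448: 21+15 = 36
447–458–446–448: 21+16+7 = 44
447–420–448: 18+17 = 35
The minimum is 35 s via 447–420–448.
So from 447 the first move is to 420.

420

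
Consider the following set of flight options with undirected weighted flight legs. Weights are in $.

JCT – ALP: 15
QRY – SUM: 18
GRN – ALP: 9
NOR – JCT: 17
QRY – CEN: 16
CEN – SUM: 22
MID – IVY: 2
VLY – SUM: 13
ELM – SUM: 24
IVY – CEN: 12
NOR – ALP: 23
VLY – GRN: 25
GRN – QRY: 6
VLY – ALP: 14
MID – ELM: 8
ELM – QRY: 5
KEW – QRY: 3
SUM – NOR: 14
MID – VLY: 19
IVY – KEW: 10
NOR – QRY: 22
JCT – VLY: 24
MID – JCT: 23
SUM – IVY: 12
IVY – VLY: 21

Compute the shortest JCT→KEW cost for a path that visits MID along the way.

Best JCT to MID: JCT–MID costing 23
Best MID to KEW: MID–IVY–KEW costing 12
Total via MID: 23 + 12 = $35.

$35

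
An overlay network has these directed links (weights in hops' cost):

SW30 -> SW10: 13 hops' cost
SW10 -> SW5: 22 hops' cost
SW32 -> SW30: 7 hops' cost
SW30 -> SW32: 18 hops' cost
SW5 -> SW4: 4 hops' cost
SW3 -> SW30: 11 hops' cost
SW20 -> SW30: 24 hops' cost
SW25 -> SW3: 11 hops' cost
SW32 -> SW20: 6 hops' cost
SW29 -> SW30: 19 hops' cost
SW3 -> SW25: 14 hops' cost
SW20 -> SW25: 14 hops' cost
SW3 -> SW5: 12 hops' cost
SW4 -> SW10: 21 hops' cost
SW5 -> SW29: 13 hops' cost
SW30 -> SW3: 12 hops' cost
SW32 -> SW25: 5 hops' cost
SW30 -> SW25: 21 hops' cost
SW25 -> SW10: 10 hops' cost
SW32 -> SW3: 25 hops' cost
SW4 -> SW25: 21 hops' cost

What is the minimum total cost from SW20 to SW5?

Candidate routes:
SW20 - SW25 - SW3 - SW5: 14+11+12 = 37
SW20 - SW30 - SW3 - SW5: 24+12+12 = 48
SW20 - SW25 - SW10 - SW5: 14+10+22 = 46
SW20 - SW30 - SW10 - SW5: 24+13+22 = 59
The minimum is 37 hops' cost via SW20 - SW25 - SW3 - SW5.

37 hops' cost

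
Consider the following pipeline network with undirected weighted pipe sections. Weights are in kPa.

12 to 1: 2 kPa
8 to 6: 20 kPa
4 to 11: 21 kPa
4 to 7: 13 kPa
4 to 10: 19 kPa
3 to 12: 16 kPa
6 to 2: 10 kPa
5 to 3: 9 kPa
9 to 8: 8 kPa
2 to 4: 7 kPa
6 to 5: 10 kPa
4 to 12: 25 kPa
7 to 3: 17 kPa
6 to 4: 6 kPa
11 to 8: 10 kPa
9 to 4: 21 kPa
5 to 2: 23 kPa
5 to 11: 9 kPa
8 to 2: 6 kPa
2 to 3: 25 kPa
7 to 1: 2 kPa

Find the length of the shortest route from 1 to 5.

Enumerating some paths:
1 → 7 → 4 → 6 → 5: 2+13+6+10 = 31
1 → 7 → 3 → 5: 2+17+9 = 28
1 → 12 → 3 → 5: 2+16+9 = 27
The minimum is 27 kPa via 1 → 12 → 3 → 5.

27 kPa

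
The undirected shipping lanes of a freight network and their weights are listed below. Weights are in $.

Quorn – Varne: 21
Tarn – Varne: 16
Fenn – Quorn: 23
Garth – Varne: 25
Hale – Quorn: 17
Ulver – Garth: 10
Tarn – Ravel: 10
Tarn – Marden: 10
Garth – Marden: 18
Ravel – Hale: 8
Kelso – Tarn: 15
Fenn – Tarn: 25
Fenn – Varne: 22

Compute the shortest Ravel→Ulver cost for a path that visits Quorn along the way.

$81

Shortest Ravel→Quorn: Ravel → Hale → Quorn = 25
Shortest Quorn→Ulver: Quorn → Varne → Garth → Ulver = 56
Total via Quorn: 25 + 56 = $81.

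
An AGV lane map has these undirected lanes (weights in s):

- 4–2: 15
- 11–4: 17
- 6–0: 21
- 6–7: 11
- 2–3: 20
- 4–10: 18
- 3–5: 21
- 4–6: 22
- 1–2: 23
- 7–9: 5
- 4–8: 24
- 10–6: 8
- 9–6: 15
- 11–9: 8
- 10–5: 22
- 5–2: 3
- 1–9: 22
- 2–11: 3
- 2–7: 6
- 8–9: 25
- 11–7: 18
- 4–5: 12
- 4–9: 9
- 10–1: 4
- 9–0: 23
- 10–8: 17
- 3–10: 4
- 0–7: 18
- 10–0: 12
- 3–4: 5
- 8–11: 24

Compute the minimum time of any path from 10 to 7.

Running Dijkstra from 10:
10: 0
1: 4  (via 10)
3: 4  (via 10)
6: 8  (via 10)
4: 9  (via 3)
0: 12  (via 10)
8: 17  (via 10)
9: 18  (via 4)
7: 19  (via 6)
Shortest route: 10–6–7 = 19 s.

19 s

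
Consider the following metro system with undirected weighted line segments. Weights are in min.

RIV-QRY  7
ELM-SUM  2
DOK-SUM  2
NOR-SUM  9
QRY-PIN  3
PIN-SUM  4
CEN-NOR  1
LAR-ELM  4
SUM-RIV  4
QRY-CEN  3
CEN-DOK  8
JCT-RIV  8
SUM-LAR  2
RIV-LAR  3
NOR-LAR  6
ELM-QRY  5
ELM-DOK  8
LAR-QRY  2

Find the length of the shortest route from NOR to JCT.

17 min

Compare a few routes:
NOR–CEN–QRY–RIV–JCT: 1+3+7+8 = 19
NOR–LAR–RIV–JCT: 6+3+8 = 17
The minimum is 17 min via NOR–LAR–RIV–JCT.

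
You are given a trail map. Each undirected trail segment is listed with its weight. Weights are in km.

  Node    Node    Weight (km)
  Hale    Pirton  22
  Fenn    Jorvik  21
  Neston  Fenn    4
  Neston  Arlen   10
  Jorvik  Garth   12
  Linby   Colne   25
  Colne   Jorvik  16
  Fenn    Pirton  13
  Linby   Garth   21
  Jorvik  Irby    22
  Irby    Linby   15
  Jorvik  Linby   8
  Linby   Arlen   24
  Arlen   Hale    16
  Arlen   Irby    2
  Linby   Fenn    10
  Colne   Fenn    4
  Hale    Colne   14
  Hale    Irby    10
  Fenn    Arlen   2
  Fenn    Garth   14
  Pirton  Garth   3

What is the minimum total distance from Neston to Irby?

Shortest distances from Neston:
Neston: 0
Fenn: 4  (via Neston)
Arlen: 6  (via Fenn)
Irby: 8  (via Arlen)
Shortest route: Neston → Fenn → Arlen → Irby = 8 km.

8 km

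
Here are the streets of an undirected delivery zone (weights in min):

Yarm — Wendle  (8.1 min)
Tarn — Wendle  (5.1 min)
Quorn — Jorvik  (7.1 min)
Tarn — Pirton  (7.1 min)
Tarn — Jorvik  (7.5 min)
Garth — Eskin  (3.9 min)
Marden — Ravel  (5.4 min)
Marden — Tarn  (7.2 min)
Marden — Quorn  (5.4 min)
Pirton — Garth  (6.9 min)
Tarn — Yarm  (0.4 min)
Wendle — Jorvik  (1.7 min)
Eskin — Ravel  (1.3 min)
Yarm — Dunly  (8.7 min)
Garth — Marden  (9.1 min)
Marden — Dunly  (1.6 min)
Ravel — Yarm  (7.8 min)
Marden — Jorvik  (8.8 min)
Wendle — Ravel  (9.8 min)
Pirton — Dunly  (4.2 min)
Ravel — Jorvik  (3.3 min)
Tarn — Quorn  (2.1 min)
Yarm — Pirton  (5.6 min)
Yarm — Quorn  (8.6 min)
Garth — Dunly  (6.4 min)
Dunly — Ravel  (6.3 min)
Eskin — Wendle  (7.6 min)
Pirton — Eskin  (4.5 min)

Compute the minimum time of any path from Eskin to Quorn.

11.6 min

Shortest distances from Eskin:
Eskin: 0
Ravel: 1.3  (via Eskin)
Garth: 3.9  (via Eskin)
Pirton: 4.5  (via Eskin)
Jorvik: 4.6  (via Ravel)
Wendle: 6.3  (via Jorvik)
Marden: 6.7  (via Ravel)
Dunly: 7.6  (via Ravel)
Yarm: 9.1  (via Ravel)
Tarn: 9.5  (via Yarm)
Quorn: 11.6  (via Tarn)
Shortest route: Eskin → Ravel → Yarm → Tarn → Quorn = 11.6 min.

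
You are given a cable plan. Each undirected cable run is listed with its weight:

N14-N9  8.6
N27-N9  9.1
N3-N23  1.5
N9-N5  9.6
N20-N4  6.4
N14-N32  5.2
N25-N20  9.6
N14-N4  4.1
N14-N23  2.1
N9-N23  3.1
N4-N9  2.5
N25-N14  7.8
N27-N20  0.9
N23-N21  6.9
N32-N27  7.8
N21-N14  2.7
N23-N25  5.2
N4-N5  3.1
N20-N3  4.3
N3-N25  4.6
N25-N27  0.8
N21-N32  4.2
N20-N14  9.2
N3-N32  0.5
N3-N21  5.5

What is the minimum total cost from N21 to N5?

Shortest distances from N21:
N21: 0
N14: 2.7  (via N21)
N32: 4.2  (via N21)
N3: 4.7  (via N32)
N23: 4.8  (via N14)
N4: 6.8  (via N14)
N9: 7.9  (via N23)
N20: 9  (via N3)
N25: 9.3  (via N3)
N27: 9.9  (via N20)
N5: 9.9  (via N4)
Shortest route: N21 → N14 → N4 → N5 = 9.9.

9.9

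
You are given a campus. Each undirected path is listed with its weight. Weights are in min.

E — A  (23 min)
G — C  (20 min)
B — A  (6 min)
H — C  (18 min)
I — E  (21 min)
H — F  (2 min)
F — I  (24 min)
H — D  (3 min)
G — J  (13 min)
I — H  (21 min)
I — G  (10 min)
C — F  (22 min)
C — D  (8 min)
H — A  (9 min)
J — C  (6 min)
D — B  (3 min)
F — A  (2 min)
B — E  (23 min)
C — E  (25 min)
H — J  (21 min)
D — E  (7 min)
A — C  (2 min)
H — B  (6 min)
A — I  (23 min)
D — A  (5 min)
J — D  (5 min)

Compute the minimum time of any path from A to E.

Shortest distances from A:
A: 0
C: 2  (via A)
F: 2  (via A)
H: 4  (via F)
D: 5  (via A)
B: 6  (via A)
J: 8  (via C)
E: 12  (via D)
Shortest route: A–D–E = 12 min.

12 min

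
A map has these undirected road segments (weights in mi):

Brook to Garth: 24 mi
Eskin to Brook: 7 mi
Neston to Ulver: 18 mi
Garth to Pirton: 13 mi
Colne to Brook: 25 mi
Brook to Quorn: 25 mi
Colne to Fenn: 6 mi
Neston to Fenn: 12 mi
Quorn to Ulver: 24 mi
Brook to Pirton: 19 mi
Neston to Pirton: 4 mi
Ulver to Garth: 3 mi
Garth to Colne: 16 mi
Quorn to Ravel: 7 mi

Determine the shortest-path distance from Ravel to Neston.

Compare a few routes:
Ravel → Quorn → Ulver → Neston: 7+24+18 = 49
Ravel → Quorn → Ulver → Garth → Pirton → Neston: 7+24+3+13+4 = 51
The minimum is 49 mi via Ravel → Quorn → Ulver → Neston.

49 mi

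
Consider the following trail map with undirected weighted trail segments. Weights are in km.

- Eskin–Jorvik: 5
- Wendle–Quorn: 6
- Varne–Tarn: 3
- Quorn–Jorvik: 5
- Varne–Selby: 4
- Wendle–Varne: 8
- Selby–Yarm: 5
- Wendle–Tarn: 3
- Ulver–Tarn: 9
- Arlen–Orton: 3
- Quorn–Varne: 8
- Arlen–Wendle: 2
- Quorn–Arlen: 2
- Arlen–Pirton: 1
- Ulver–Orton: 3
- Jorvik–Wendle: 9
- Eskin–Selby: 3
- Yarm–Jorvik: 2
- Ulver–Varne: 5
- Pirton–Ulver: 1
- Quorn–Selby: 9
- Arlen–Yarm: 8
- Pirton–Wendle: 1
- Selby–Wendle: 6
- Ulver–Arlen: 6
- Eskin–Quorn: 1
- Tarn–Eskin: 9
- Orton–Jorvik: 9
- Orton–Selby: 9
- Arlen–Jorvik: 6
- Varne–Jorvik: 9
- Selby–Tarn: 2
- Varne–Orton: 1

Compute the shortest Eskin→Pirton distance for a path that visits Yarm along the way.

16 km

Best Eskin to Yarm: Eskin–Jorvik–Yarm costing 7
Shortest Yarm→Pirton: Yarm–Arlen–Pirton = 9
Total via Yarm: 7 + 9 = 16 km.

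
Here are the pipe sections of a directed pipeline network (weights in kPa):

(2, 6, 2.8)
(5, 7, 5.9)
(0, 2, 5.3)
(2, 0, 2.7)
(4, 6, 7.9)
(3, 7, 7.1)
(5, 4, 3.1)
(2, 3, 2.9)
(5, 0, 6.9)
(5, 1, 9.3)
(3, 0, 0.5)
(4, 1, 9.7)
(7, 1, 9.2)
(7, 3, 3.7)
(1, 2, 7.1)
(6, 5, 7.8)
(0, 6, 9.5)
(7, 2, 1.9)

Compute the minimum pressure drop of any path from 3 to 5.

Shortest distances from 3:
3: 0
0: 0.5  (via 3)
2: 5.8  (via 0)
7: 7.1  (via 3)
6: 8.6  (via 2)
1: 16.3  (via 7)
5: 16.4  (via 6)
Shortest route: 3 → 0 → 2 → 6 → 5 = 16.4 kPa.

16.4 kPa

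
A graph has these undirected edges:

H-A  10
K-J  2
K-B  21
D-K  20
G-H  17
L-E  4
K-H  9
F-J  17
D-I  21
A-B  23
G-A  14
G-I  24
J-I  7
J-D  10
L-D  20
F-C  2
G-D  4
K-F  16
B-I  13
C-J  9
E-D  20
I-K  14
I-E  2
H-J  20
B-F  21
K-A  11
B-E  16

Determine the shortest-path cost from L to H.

Enumerating some paths:
L → E → I → J → K → H: 4+2+7+2+9 = 24
L → E → I → J → H: 4+2+7+20 = 33
L → E → I → J → K → A → H: 4+2+7+2+11+10 = 36
L → E → I → K → H: 4+2+14+9 = 29
The minimum is 24 via L → E → I → J → K → H.

24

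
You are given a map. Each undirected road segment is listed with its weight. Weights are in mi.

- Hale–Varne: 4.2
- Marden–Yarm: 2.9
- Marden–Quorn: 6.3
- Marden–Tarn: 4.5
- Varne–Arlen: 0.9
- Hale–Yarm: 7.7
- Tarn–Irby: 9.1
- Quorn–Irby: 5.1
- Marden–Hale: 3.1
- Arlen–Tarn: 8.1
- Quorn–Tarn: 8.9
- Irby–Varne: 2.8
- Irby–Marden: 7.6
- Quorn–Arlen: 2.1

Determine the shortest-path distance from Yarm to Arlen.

Running Dijkstra from Yarm:
Yarm: 0
Marden: 2.9  (via Yarm)
Hale: 6  (via Marden)
Tarn: 7.4  (via Marden)
Quorn: 9.2  (via Marden)
Varne: 10.2  (via Hale)
Irby: 10.5  (via Marden)
Arlen: 11.1  (via Varne)
Shortest route: Yarm → Marden → Hale → Varne → Arlen = 11.1 mi.

11.1 mi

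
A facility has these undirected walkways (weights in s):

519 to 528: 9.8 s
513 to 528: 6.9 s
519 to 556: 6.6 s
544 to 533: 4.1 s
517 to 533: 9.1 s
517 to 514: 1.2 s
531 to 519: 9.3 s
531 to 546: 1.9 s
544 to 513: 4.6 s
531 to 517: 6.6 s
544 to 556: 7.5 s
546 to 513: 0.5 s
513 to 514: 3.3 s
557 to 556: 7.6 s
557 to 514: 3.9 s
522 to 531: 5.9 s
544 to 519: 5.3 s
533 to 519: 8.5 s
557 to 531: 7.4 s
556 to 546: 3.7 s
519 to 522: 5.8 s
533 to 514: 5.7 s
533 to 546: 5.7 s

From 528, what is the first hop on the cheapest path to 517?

Enumerating some paths:
528–513–514–517: 6.9+3.3+1.2 = 11.4
528–513–546–531–517: 6.9+0.5+1.9+6.6 = 15.9
Cheapest is 528–513–514–517 at 11.4 s.
So from 528 the first move is to 513.

513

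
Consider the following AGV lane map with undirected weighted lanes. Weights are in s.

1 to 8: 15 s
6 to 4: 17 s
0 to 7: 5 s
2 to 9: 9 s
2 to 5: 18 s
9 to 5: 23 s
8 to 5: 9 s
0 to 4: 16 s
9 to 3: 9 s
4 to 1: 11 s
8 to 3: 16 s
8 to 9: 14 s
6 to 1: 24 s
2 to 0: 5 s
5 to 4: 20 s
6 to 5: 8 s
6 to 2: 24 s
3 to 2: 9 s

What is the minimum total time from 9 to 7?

19 s

Compare a few routes:
9 → 2 → 0 → 7: 9+5+5 = 19
9 → 3 → 2 → 0 → 7: 9+9+5+5 = 28
The minimum is 19 s via 9 → 2 → 0 → 7.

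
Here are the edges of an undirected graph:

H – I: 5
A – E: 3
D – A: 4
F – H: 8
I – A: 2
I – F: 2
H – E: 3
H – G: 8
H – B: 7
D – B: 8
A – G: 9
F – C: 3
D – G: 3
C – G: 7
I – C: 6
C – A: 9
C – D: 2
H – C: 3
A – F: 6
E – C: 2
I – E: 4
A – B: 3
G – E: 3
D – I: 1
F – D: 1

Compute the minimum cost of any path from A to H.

6

Settle nodes by increasing distance from A:
A: 0
I: 2  (via A)
B: 3  (via A)
D: 3  (via I)
E: 3  (via A)
F: 4  (via I)
C: 5  (via D)
G: 6  (via D)
H: 6  (via E)
Shortest route: A → E → H = 6.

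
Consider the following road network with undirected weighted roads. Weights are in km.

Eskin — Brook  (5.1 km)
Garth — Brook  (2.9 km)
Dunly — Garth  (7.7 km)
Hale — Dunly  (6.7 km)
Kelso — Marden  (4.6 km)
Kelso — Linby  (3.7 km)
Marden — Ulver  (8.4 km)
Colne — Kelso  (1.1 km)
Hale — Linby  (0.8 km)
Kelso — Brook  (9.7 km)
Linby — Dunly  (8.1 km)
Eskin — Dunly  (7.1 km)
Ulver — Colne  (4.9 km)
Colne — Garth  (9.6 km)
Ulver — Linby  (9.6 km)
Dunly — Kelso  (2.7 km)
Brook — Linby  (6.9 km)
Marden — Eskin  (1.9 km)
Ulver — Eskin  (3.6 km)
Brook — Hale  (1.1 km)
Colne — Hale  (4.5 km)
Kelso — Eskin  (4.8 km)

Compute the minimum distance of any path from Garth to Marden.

Settle nodes by increasing distance from Garth:
Garth: 0
Brook: 2.9  (via Garth)
Hale: 4  (via Brook)
Linby: 4.8  (via Hale)
Dunly: 7.7  (via Garth)
Eskin: 8  (via Brook)
Colne: 8.5  (via Hale)
Kelso: 8.5  (via Linby)
Marden: 9.9  (via Eskin)
Shortest route: Garth → Brook → Eskin → Marden = 9.9 km.

9.9 km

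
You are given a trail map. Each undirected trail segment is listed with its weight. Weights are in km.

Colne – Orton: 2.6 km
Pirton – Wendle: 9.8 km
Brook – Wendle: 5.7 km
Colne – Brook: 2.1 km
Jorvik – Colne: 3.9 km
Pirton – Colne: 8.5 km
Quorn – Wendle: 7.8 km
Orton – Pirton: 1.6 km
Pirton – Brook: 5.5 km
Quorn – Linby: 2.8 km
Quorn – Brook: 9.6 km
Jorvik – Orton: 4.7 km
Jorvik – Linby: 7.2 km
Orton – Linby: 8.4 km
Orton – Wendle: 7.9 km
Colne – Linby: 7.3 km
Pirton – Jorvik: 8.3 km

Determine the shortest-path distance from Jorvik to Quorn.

10 km

Shortest distances from Jorvik:
Jorvik: 0
Colne: 3.9  (via Jorvik)
Orton: 4.7  (via Jorvik)
Brook: 6  (via Colne)
Pirton: 6.3  (via Orton)
Linby: 7.2  (via Jorvik)
Quorn: 10  (via Linby)
Shortest route: Jorvik → Linby → Quorn = 10 km.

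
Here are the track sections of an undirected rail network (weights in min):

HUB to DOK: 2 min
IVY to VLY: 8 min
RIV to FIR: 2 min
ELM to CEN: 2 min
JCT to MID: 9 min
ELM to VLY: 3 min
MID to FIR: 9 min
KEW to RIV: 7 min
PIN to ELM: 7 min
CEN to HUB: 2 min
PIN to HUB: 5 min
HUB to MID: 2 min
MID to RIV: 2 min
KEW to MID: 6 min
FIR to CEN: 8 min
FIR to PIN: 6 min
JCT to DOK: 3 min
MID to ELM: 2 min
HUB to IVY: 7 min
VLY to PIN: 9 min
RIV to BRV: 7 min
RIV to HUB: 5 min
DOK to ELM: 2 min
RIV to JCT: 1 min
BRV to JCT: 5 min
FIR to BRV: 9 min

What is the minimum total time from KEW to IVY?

15 min

Settle nodes by increasing distance from KEW:
KEW: 0
MID: 6  (via KEW)
RIV: 7  (via KEW)
HUB: 8  (via MID)
ELM: 8  (via MID)
JCT: 8  (via RIV)
FIR: 9  (via RIV)
CEN: 10  (via HUB)
DOK: 10  (via HUB)
VLY: 11  (via ELM)
PIN: 13  (via HUB)
BRV: 13  (via JCT)
IVY: 15  (via HUB)
Shortest route: KEW → MID → HUB → IVY = 15 min.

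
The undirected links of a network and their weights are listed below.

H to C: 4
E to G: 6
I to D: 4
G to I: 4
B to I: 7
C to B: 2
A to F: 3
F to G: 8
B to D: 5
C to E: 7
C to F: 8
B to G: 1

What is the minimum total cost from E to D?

Settle nodes by increasing distance from E:
E: 0
G: 6  (via E)
B: 7  (via G)
C: 7  (via E)
I: 10  (via G)
H: 11  (via C)
D: 12  (via B)
Shortest route: E–G–B–D = 12.

12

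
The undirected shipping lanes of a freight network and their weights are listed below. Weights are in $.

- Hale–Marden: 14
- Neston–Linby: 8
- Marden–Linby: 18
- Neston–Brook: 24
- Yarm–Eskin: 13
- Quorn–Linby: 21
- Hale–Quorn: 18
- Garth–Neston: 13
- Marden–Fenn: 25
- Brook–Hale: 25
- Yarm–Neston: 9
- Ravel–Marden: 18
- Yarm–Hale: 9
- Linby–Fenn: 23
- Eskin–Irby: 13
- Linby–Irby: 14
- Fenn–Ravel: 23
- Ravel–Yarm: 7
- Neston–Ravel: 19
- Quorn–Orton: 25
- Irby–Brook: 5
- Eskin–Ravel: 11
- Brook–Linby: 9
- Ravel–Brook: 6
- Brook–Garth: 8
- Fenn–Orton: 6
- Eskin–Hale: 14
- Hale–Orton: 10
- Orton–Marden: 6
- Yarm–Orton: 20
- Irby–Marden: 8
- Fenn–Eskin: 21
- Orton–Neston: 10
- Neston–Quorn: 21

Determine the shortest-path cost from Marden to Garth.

Candidate routes:
Marden–Irby–Brook–Garth: 8+5+8 = 21
Marden–Orton–Neston–Garth: 6+10+13 = 29
Marden–Ravel–Brook–Garth: 18+6+8 = 32
Marden–Linby–Brook–Garth: 18+9+8 = 35
The minimum is $21 via Marden–Irby–Brook–Garth.

$21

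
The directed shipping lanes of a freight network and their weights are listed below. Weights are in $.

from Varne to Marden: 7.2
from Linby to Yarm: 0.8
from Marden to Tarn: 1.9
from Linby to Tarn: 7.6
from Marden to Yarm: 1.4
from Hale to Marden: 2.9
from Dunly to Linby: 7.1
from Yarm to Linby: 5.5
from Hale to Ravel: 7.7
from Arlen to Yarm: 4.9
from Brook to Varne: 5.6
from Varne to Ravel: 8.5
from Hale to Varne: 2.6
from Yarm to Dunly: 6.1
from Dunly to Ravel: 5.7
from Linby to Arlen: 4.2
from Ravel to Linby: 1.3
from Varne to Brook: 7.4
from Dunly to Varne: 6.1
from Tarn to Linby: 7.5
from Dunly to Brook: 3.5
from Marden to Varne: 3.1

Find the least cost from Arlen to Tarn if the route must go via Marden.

Shortest Arlen→Marden: Arlen–Yarm–Dunly–Varne–Marden = 24.3
Shortest Marden→Tarn: Marden–Tarn = 1.9
Total via Marden: 24.3 + 1.9 = $26.2.

$26.2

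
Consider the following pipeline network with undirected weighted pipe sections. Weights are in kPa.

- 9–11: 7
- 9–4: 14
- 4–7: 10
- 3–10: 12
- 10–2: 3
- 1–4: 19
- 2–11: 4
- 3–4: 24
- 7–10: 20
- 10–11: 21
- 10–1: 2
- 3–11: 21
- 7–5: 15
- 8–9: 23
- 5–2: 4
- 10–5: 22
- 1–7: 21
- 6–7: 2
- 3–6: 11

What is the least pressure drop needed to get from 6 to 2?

Candidate routes:
6 → 7 → 5 → 2: 2+15+4 = 21
6 → 7 → 10 → 2: 2+20+3 = 25
6 → 3 → 10 → 2: 11+12+3 = 26
The minimum is 21 kPa via 6 → 7 → 5 → 2.

21 kPa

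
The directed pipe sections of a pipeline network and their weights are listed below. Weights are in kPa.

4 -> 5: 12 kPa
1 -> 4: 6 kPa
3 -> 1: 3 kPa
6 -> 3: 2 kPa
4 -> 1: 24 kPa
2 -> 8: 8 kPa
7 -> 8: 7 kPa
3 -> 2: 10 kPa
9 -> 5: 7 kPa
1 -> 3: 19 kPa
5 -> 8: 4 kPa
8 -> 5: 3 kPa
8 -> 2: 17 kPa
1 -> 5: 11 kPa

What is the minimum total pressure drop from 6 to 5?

16 kPa

Enumerating some paths:
6 → 3 → 1 → 5: 2+3+11 = 16
6 → 3 → 2 → 8 → 5: 2+10+8+3 = 23
6 → 3 → 1 → 4 → 5: 2+3+6+12 = 23
Cheapest is 6 → 3 → 1 → 5 at 16 kPa.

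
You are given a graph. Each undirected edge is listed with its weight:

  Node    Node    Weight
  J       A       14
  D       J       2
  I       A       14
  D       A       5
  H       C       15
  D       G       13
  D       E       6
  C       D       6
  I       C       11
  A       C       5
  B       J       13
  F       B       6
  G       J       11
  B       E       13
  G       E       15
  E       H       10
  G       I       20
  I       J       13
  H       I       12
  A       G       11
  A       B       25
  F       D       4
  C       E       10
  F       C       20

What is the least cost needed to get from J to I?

Candidate routes:
J–D–A–C–I: 2+5+5+11 = 23
J–I: 13 = 13
J–D–A–I: 2+5+14 = 21
J–D–C–I: 2+6+11 = 19
The minimum is 13 via J–I.

13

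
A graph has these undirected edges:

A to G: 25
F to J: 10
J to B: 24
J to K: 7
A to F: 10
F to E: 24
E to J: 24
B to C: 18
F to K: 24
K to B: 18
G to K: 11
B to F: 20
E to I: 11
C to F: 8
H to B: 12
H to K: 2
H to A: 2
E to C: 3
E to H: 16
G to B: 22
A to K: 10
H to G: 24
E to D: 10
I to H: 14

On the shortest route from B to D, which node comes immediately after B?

Compare a few routes:
B → C → E → D: 18+3+10 = 31
B → F → C → E → D: 20+8+3+10 = 41
B → H → E → D: 12+16+10 = 38
Cheapest is B → C → E → D at 31.
So from B the first move is to C.

C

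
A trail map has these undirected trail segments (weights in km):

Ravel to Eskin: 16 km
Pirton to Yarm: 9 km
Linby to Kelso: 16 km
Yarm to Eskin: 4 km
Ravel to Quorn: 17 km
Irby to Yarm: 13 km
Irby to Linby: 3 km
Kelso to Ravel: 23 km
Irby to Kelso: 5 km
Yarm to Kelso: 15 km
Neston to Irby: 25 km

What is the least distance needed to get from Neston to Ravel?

Shortest distances from Neston:
Neston: 0
Irby: 25  (via Neston)
Linby: 28  (via Irby)
Kelso: 30  (via Irby)
Yarm: 38  (via Irby)
Eskin: 42  (via Yarm)
Pirton: 47  (via Yarm)
Ravel: 53  (via Kelso)
Shortest route: Neston–Irby–Kelso–Ravel = 53 km.

53 km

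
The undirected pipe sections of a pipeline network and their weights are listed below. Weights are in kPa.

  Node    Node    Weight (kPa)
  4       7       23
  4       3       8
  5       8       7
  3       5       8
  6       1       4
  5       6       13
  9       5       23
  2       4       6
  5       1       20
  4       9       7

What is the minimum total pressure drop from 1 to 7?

56 kPa

Shortest distances from 1:
1: 0
6: 4  (via 1)
5: 17  (via 6)
8: 24  (via 5)
3: 25  (via 5)
4: 33  (via 3)
2: 39  (via 4)
9: 40  (via 5)
7: 56  (via 4)
Shortest route: 1 → 6 → 5 → 3 → 4 → 7 = 56 kPa.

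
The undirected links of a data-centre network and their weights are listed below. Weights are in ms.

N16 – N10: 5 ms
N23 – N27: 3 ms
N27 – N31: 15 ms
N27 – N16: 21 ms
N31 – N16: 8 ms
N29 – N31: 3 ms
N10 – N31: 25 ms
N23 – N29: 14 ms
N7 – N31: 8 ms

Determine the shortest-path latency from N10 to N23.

Running Dijkstra from N10:
N10: 0
N16: 5  (via N10)
N31: 13  (via N16)
N29: 16  (via N31)
N7: 21  (via N31)
N27: 26  (via N16)
N23: 29  (via N27)
Shortest route: N10–N16–N27–N23 = 29 ms.

29 ms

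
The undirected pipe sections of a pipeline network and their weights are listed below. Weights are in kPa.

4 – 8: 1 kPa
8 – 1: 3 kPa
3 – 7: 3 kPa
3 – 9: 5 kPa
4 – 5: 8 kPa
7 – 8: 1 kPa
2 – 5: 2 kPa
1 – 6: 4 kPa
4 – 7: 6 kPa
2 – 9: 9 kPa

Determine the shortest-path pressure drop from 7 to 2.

Settle nodes by increasing distance from 7:
7: 0
8: 1  (via 7)
4: 2  (via 8)
3: 3  (via 7)
1: 4  (via 8)
6: 8  (via 1)
9: 8  (via 3)
5: 10  (via 4)
2: 12  (via 5)
Shortest route: 7–8–4–5–2 = 12 kPa.

12 kPa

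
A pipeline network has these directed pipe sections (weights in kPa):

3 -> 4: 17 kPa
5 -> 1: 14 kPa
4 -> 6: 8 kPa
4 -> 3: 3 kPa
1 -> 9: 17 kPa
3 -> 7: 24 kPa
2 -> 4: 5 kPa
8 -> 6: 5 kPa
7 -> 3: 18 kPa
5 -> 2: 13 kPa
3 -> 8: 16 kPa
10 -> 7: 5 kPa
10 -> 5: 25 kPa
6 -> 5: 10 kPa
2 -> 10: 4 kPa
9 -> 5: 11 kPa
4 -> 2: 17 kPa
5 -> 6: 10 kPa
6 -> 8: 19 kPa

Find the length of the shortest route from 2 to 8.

Running Dijkstra from 2:
2: 0
10: 4  (via 2)
4: 5  (via 2)
3: 8  (via 4)
7: 9  (via 10)
6: 13  (via 4)
5: 23  (via 6)
8: 24  (via 3)
Shortest route: 2–4–3–8 = 24 kPa.

24 kPa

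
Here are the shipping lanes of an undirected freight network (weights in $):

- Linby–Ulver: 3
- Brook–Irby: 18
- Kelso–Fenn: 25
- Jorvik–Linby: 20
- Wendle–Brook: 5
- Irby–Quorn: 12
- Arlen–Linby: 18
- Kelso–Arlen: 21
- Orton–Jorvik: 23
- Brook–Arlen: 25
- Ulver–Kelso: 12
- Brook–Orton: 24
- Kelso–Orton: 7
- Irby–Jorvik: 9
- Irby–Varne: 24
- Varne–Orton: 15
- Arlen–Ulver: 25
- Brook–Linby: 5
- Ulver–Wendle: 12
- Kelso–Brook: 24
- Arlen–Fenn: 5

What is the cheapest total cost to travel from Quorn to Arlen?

Settle nodes by increasing distance from Quorn:
Quorn: 0
Irby: 12  (via Quorn)
Jorvik: 21  (via Irby)
Brook: 30  (via Irby)
Linby: 35  (via Brook)
Wendle: 35  (via Brook)
Varne: 36  (via Irby)
Ulver: 38  (via Linby)
Orton: 44  (via Jorvik)
Kelso: 50  (via Ulver)
Arlen: 53  (via Linby)
Shortest route: Quorn–Irby–Brook–Linby–Arlen = $53.

$53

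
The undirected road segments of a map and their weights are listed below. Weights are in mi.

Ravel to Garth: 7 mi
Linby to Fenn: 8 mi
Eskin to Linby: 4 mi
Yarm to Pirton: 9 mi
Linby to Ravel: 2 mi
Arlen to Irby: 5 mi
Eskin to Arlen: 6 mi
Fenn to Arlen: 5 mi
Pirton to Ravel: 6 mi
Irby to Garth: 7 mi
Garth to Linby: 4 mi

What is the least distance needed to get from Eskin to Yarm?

Enumerating some paths:
Eskin - Arlen - Fenn - Linby - Ravel - Pirton - Yarm: 6+5+8+2+6+9 = 36
Eskin - Linby - Ravel - Pirton - Yarm: 4+2+6+9 = 21
Eskin - Linby - Garth - Ravel - Pirton - Yarm: 4+4+7+6+9 = 30
Cheapest is Eskin - Linby - Ravel - Pirton - Yarm at 21 mi.

21 mi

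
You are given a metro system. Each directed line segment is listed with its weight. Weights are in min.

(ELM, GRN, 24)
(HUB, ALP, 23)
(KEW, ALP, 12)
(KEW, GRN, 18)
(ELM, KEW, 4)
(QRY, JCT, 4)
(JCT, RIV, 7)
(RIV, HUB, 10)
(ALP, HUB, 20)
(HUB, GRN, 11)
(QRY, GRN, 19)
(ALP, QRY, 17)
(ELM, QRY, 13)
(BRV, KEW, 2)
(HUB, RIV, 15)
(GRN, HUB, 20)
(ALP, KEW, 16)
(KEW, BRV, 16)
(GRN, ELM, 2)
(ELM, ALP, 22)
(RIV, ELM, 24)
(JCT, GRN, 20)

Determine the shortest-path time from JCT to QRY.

35 min

Compare a few routes:
JCT - RIV - HUB - GRN - ELM - QRY: 7+10+11+2+13 = 43
JCT - GRN - ELM - QRY: 20+2+13 = 35
Cheapest is JCT - GRN - ELM - QRY at 35 min.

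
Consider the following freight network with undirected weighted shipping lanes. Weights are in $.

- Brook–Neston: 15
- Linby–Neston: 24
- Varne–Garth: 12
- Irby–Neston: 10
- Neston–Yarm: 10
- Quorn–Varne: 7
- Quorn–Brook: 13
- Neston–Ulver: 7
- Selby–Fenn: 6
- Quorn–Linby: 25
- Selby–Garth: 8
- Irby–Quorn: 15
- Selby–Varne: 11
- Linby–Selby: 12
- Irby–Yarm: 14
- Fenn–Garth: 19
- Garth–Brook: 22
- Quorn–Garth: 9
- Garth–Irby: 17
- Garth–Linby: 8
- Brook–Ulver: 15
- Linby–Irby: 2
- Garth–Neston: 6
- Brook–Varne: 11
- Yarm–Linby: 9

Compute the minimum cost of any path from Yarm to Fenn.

$27

Candidate routes:
Yarm - Linby - Selby - Fenn: 9+12+6 = 27
Yarm - Neston - Garth - Selby - Fenn: 10+6+8+6 = 30
Cheapest is Yarm - Linby - Selby - Fenn at $27.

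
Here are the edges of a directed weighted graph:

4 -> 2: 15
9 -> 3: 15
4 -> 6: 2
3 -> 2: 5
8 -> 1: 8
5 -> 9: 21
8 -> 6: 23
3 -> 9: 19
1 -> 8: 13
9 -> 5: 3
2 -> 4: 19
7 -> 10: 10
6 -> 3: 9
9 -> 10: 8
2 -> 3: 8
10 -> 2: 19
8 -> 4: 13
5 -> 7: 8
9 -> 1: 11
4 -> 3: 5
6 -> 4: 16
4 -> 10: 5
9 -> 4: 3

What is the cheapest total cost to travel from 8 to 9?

37

Running Dijkstra from 8:
8: 0
1: 8  (via 8)
4: 13  (via 8)
6: 15  (via 4)
3: 18  (via 4)
10: 18  (via 4)
2: 23  (via 3)
9: 37  (via 3)
Shortest route: 8 → 4 → 3 → 9 = 37.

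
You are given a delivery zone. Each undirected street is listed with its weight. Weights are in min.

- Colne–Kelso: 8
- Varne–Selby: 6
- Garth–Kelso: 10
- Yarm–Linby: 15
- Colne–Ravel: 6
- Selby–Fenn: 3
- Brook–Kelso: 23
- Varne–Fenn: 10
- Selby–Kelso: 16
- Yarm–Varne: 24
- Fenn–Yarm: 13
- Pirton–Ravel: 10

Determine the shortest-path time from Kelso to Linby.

Candidate routes:
Kelso - Selby - Fenn - Yarm - Linby: 16+3+13+15 = 47
Kelso - Selby - Varne - Yarm - Linby: 16+6+24+15 = 61
Kelso - Selby - Varne - Fenn - Yarm - Linby: 16+6+10+13+15 = 60
The minimum is 47 min via Kelso - Selby - Fenn - Yarm - Linby.

47 min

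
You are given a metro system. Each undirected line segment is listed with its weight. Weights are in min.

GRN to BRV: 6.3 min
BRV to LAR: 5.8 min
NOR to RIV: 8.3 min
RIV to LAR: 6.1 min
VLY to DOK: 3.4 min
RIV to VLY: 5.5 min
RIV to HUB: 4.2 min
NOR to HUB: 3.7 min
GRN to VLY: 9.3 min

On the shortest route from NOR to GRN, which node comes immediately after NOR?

HUB

Compare a few routes:
NOR–HUB–RIV–VLY–GRN: 3.7+4.2+5.5+9.3 = 22.7
NOR–RIV–VLY–GRN: 8.3+5.5+9.3 = 23.1
Cheapest is NOR–HUB–RIV–VLY–GRN at 22.7 min.
So from NOR the first move is to HUB.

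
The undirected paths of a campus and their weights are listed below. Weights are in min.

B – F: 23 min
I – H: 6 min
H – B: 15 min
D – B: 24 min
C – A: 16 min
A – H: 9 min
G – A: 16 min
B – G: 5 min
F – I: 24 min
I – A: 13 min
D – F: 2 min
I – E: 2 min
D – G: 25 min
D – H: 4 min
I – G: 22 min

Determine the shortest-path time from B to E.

23 min

Settle nodes by increasing distance from B:
B: 0
G: 5  (via B)
H: 15  (via B)
D: 19  (via H)
A: 21  (via G)
F: 21  (via D)
I: 21  (via H)
E: 23  (via I)
Shortest route: B → H → I → E = 23 min.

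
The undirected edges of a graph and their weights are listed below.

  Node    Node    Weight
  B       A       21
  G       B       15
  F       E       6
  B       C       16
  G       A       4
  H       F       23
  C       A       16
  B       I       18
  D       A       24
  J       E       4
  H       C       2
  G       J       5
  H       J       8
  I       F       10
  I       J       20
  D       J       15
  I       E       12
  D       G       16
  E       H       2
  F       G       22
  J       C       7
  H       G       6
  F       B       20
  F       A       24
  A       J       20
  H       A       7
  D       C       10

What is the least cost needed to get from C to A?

9

Settle nodes by increasing distance from C:
C: 0
H: 2  (via C)
E: 4  (via H)
J: 7  (via C)
G: 8  (via H)
A: 9  (via H)
Shortest route: C–H–A = 9.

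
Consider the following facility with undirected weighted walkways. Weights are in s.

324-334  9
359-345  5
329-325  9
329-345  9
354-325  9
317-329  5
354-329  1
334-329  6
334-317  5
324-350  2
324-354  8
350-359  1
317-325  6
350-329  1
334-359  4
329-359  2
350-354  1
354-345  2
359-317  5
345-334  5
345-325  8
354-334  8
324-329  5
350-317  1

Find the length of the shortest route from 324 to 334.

Enumerating some paths:
324–350–359–334: 2+1+4 = 7
324–350–317–334: 2+1+5 = 8
The minimum is 7 s via 324–350–359–334.

7 s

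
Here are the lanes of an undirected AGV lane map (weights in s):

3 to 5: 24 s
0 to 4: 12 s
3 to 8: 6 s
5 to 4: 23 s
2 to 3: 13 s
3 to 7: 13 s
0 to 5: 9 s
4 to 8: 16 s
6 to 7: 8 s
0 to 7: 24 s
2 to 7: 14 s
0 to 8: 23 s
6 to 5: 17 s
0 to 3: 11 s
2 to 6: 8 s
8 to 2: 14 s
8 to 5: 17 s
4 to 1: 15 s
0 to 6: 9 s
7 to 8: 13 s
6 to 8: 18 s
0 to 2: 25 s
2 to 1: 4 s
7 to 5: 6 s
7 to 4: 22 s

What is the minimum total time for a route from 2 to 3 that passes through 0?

28 s

Best 2 to 0: 2 → 6 → 0 costing 17
Best 0 to 3: 0 → 3 costing 11
Total via 0: 17 + 11 = 28 s.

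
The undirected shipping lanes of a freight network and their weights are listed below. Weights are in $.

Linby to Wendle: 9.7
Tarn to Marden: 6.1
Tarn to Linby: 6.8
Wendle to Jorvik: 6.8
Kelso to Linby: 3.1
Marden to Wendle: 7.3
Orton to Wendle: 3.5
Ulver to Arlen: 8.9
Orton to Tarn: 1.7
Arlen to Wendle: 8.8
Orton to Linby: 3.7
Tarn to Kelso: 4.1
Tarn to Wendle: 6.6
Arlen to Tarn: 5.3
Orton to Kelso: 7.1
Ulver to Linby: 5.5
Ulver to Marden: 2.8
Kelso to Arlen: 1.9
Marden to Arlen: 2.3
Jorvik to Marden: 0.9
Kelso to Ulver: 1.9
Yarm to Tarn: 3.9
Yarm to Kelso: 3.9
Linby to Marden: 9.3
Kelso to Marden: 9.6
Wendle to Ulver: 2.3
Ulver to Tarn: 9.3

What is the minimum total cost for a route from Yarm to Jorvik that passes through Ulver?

$9.5

Best Yarm to Ulver: Yarm → Kelso → Ulver costing 5.8
Best Ulver to Jorvik: Ulver → Marden → Jorvik costing 3.7
Total via Ulver: 5.8 + 3.7 = $9.5.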